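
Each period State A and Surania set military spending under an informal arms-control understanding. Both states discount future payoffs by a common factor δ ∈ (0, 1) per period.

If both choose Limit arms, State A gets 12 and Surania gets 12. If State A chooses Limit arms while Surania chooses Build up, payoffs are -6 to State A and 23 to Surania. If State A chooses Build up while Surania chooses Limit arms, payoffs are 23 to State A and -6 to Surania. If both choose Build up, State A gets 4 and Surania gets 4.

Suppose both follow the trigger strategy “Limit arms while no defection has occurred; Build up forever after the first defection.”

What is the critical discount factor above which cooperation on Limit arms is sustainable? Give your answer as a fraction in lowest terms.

Under grim trigger the critical discount factor is (T−C)/(T−P) with T = 23, C = 12, P = 4.
δ* = (23−12)/(23−4) = 11/19.

11/19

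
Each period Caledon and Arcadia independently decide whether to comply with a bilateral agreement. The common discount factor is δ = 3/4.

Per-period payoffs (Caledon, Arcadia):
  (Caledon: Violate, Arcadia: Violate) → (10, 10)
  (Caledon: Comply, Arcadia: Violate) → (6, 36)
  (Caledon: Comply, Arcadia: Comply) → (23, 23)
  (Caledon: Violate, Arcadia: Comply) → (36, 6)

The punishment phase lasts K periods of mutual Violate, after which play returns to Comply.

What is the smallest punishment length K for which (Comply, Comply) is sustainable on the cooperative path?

Need Σ_{k=1}^{K} δ^k ≥ (36−23)/(23−10) = 1.0000 at δ = 3/4.
At K = 1 the sum is 0.7500 < 1.0000; at K = 2 it is 1.3125 ≥ 1.0000.
So the minimum punishment length is K = 2.

2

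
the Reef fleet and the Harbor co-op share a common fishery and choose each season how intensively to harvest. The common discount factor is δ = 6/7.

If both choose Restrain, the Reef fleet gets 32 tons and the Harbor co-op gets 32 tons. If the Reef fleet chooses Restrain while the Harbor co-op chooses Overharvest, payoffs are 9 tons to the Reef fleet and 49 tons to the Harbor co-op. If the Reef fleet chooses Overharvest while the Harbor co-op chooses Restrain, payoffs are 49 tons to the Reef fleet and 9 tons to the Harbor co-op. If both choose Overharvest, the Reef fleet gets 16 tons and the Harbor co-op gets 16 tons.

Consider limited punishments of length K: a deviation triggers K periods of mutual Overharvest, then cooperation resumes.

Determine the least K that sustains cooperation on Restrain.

2

IC: δ(1−δ^K)/(1−δ) ≥ (49−32)/(32−16) = 17/16.
With δ = 6/7: need 1 − δ^K ≥ 17/16·(1−6/7)/(6/7), i.e. δ^K ≤ 0.8229.
Since (6/7)^1 = 0.8571 and (6/7)^2 = 0.7347, the smallest such K is 2.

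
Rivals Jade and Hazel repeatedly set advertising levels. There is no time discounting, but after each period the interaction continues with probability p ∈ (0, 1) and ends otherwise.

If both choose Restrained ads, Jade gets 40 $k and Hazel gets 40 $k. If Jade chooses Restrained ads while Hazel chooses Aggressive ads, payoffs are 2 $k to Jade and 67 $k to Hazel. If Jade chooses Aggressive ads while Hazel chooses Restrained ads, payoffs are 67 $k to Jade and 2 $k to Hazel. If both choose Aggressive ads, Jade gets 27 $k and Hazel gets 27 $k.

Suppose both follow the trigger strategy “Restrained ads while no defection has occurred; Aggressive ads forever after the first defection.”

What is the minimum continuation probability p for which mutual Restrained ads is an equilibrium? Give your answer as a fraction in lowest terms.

27/40

With no time discounting, the continuation probability p plays the role of the discount factor.
Grim-trigger IC: 40/(1−p) ≥ 67 + 27p/(1−p) ⇒ p ≥ (67−40)/(67−27) = 27/40.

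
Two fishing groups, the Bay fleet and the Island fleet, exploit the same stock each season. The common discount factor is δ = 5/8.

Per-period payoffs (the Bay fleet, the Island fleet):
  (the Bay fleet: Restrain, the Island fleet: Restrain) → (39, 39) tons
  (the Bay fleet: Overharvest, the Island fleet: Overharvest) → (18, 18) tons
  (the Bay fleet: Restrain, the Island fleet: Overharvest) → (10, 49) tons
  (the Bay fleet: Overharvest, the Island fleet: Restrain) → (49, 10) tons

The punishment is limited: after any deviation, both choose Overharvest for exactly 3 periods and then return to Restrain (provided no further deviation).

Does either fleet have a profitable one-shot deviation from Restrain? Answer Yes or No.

No

IC: δ+…+δ^3 ≥ (49−39)/(39−18) = 10/21.
At δ = 5/8: partial sum = 1.2598 ≥ 0.4762. Cooperation sustainable.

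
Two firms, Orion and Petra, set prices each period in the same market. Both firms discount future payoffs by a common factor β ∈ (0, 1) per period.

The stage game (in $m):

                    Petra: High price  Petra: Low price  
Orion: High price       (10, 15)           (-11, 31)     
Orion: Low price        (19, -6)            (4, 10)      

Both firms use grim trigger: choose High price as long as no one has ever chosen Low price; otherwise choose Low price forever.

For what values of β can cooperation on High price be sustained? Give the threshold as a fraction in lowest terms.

Orion: cooperation gives 10 each period; deviation gives 19 once then 4 forever.
  10/(1−β) ≥ 19 + 4β/(1−β) ⇒ β ≥ 9/15 = 3/5.
Petra: cooperation gives 15 each period; deviation gives 31 once then 10 forever.
  β ≥ 16/21.
Both must hold, so the binding constraint is Petra's: β ≥ 16/21.

16/21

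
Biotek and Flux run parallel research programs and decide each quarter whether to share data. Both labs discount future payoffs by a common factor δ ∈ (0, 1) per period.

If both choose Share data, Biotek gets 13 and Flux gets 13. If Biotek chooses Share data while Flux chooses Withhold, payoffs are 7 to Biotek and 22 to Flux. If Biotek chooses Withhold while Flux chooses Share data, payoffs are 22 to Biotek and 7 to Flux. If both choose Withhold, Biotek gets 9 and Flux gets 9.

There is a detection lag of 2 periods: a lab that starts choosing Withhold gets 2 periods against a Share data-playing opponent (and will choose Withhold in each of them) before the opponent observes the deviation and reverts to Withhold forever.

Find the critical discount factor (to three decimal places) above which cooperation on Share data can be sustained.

0.832

The best deviation is to choose Withhold for all 2 undetected periods, earning 22 each, then 9 forever once detected.
Deviation value: 22(1−δ^2)/(1−δ) + 9δ^2/(1−δ); cooperation value: 13/(1−δ).
IC: 13 ≥ 22(1−δ^2) + 9δ^2 = 22 − 13δ^2.
So δ^2 ≥ 9/13, giving δ ≥ (9/13)^(1/2) ≈ 0.832.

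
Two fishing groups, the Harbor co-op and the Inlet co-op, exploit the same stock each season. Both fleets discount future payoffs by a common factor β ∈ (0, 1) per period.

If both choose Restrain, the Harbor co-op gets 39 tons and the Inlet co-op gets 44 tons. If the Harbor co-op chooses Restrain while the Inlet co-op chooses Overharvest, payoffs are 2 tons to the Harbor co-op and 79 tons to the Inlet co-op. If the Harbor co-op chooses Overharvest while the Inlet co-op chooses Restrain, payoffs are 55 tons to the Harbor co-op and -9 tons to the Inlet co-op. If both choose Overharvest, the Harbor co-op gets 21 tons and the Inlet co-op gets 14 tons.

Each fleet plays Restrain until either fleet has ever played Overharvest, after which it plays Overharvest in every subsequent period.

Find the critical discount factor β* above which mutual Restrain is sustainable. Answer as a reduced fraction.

7/13

For the Harbor co-op: deviation gain 55−39 = 16, per-period punishment loss 39−21 = 18. IC gives β ≥ 16/34 = 8/17.
For the Inlet co-op: gain 35, loss 30 per period, so β ≥ 35/65 = 7/13.
The tighter constraint is the Inlet co-op's, so cooperation needs β ≥ 7/13.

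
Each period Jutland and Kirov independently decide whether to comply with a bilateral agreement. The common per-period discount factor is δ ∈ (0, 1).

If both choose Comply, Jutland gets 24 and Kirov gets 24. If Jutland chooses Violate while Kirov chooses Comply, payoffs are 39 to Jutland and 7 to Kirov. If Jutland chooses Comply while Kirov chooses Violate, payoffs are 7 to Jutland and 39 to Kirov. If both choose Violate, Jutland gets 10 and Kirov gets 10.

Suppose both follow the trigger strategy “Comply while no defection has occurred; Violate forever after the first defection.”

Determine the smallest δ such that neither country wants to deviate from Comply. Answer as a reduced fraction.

Under grim trigger the critical discount factor is (T−C)/(T−P) with T = 39, C = 24, P = 10.
δ* = (39−24)/(39−10) = 15/29.

15/29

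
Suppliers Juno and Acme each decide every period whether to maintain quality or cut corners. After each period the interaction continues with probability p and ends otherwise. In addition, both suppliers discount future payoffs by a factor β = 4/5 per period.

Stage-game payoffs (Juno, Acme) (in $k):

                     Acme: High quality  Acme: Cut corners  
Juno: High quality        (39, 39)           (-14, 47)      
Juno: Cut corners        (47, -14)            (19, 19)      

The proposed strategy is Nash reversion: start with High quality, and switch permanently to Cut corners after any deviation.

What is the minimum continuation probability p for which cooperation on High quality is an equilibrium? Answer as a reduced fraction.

5/14

With continuation probability p and discount β, the effective per-period discount factor is βp.
Grim-trigger IC: βp ≥ (47−39)/(47−19) = 2/7.
So p ≥ (2/7)/(4/5) = 5/14.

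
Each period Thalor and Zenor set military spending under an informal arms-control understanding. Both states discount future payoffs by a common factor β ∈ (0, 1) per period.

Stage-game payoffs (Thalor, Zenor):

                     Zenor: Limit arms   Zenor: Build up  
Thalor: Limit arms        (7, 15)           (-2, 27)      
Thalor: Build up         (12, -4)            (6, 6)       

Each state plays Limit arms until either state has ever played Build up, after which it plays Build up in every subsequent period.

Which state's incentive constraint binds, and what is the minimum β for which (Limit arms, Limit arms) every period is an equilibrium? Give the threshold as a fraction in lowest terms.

Thalor; β ≥ 5/6

For Thalor: deviation gain 12−7 = 5, per-period punishment loss 7−6 = 1. IC gives β ≥ 5/6.
For Zenor: gain 12, loss 9 per period, so β ≥ 12/21 = 4/7.
The tighter constraint is Thalor's, so cooperation needs β ≥ 5/6.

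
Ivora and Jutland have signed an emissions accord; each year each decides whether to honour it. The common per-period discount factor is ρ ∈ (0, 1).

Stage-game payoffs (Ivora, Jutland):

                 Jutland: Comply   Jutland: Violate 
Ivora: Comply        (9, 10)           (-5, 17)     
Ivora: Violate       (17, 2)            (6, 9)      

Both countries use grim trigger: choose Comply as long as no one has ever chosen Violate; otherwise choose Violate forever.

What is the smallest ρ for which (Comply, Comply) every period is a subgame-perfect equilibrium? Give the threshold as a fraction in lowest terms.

Ivora's threshold: (17−9)/(17−6) = 8/11.
Jutland's threshold: (17−10)/(17−9) = 7/8.
8/11 < 7/8, so Jutland binds and ρ* = 7/8.

7/8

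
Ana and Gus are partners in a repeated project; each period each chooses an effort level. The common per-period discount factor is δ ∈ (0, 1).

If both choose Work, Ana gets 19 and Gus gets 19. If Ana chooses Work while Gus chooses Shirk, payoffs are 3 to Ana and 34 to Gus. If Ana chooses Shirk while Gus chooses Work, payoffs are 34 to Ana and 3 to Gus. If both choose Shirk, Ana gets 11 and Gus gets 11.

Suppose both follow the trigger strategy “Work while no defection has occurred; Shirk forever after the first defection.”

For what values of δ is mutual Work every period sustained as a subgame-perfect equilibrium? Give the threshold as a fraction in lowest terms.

Under grim trigger the critical discount factor is (T−C)/(T−P) with T = 34, C = 19, P = 11.
δ* = (34−19)/(34−11) = 15/23.

15/23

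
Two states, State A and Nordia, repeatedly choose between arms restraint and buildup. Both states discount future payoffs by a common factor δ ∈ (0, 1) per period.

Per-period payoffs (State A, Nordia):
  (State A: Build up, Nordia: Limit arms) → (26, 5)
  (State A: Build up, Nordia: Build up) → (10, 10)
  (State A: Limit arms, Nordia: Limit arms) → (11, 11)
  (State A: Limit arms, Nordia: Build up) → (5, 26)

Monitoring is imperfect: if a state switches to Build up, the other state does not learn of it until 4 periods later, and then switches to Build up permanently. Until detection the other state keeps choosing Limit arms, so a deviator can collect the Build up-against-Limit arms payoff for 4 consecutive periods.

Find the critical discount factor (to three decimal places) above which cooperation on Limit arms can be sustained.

0.984

A deviator earns 26 for 4 periods, then 10 forever; cooperating earns 11 forever. Multiplying the IC by (1−δ):
11 ≥ 26(1−δ^4) + 10δ^4, so 16·δ^4 ≥ 15 and δ^4 ≥ 15/16.
δ ≥ (15/16)^(1/4) ≈ 0.984.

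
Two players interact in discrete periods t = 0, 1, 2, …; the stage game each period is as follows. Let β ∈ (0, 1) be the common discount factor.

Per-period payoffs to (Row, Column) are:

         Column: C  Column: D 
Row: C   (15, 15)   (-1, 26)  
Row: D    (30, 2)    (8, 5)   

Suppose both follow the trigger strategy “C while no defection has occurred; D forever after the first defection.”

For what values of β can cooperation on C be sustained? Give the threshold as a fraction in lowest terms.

15/22

For Row: deviation gain 30−15 = 15, per-period punishment loss 15−8 = 7. IC gives β ≥ 15/22.
For Column: gain 11, loss 10 per period, so β ≥ 11/21.
The tighter constraint is Row's, so cooperation needs β ≥ 15/22.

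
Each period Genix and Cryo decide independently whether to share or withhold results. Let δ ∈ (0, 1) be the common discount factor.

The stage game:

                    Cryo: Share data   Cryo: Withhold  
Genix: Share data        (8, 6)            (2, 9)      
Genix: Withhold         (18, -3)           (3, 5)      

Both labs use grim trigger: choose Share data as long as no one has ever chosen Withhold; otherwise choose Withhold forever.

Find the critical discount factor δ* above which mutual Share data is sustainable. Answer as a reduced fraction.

For Genix: deviation gain 18−8 = 10, per-period punishment loss 8−3 = 5. IC gives δ ≥ 10/15 = 2/3.
For Cryo: gain 3, loss 1 per period, so δ ≥ 3/4.
The tighter constraint is Cryo's, so cooperation needs δ ≥ 3/4.

3/4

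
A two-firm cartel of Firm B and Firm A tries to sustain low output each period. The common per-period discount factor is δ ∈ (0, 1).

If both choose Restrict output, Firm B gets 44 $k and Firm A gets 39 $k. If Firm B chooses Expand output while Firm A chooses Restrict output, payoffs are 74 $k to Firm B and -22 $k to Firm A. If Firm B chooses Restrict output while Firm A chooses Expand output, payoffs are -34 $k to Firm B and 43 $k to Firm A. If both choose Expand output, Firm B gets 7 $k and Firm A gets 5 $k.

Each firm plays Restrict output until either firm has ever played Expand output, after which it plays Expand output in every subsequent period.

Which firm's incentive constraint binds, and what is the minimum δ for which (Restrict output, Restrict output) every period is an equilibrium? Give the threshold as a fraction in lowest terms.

Firm B; δ ≥ 30/67

Firm B: cooperation gives 44 each period; deviation gives 74 once then 7 forever.
  44/(1−δ) ≥ 74 + 7δ/(1−δ) ⇒ δ ≥ 30/67.
Firm A: cooperation gives 39 each period; deviation gives 43 once then 5 forever.
  δ ≥ 4/38 = 2/19.
Both must hold, so the binding constraint is Firm B's: δ ≥ 30/67.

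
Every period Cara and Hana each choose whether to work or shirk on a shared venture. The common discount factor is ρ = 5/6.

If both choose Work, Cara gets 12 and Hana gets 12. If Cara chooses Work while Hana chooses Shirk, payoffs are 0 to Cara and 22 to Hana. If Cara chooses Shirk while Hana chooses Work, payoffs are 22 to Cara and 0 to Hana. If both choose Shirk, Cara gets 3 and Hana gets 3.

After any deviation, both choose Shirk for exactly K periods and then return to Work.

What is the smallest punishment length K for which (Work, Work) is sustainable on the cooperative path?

2

Need Σ_{k=1}^{K} ρ^k ≥ (22−12)/(12−3) = 1.1111 at ρ = 5/6.
At K = 1 the sum is 0.8333 < 1.1111; at K = 2 it is 1.5278 ≥ 1.1111.
So the minimum punishment length is K = 2.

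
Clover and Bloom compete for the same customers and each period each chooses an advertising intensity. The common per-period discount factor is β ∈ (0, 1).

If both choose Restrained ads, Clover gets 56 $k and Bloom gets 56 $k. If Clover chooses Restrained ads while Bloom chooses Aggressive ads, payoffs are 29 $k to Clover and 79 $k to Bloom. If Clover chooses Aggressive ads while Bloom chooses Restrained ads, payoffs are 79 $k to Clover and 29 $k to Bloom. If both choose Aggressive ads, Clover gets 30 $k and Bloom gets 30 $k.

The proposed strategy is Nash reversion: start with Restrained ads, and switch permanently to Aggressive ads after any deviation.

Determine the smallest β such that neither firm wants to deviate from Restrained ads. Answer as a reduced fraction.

23/49

Cooperation forever yields 56 each period: 56/(1−β).
Deviating yields 79 once, then 30 forever: 79 + 30β/(1−β).
No profitable deviation requires 56/(1−β) ≥ 79 + 30β/(1−β).
Multiplying by (1−β): 56 ≥ 79(1−β) + 30β = 79 − 49β.
So 49β ≥ 23, i.e. β ≥ 23/49.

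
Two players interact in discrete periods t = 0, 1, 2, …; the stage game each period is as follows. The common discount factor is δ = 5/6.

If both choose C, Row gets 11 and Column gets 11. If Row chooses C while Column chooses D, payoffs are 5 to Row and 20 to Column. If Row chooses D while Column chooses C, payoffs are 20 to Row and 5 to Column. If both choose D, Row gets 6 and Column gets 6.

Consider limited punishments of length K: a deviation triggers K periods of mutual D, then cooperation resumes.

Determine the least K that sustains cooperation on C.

No profitable deviation requires (11−6)(δ+…+δ^K) ≥ 20−11, i.e. δ+…+δ^K ≥ 9/5 ≈ 1.8000.
With δ = 5/6, the partial sums are K=1: 0.8333, K=2: 1.5278, K=3: 2.1065.
K = 3 is the first length at which the sum reaches 1.8000.

3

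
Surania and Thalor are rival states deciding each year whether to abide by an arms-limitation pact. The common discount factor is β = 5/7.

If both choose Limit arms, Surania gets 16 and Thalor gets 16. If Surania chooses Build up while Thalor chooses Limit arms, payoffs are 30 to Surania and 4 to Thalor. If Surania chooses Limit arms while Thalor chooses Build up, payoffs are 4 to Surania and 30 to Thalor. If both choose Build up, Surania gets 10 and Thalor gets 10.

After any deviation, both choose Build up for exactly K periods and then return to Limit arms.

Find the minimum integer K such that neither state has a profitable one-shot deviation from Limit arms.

9

IC: β(1−β^K)/(1−β) ≥ (30−16)/(16−10) = 7/3.
With β = 5/7: need 1 − β^K ≥ 7/3·(1−5/7)/(5/7), i.e. β^K ≤ 0.0667.
Since (5/7)^8 = 0.0678 and (5/7)^9 = 0.0484, the smallest such K is 9.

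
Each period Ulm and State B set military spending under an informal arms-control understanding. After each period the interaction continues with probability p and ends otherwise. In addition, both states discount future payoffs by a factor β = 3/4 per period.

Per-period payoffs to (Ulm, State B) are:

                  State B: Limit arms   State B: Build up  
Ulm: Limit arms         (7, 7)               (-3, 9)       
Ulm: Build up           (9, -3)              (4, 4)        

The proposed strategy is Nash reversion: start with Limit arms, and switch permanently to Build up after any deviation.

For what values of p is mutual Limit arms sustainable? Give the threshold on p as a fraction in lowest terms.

8/15

With continuation probability p and discount β, the effective per-period discount factor is βp.
Grim-trigger IC: βp ≥ (9−7)/(9−4) = 2/5.
So p ≥ (2/5)/(3/4) = 8/15.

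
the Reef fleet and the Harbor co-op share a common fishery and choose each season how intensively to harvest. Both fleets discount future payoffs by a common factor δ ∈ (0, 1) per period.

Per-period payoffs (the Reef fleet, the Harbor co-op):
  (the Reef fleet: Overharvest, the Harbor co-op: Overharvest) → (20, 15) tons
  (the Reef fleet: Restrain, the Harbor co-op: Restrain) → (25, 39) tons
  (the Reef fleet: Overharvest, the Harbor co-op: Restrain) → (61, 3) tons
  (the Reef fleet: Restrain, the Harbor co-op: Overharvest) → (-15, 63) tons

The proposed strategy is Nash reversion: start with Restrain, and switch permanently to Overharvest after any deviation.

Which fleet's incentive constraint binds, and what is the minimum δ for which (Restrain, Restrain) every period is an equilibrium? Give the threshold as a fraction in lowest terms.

For the Reef fleet: deviation gain 61−25 = 36, per-period punishment loss 25−20 = 5. IC gives δ ≥ 36/41.
For the Harbor co-op: gain 24, loss 24 per period, so δ ≥ 24/48 = 1/2.
The tighter constraint is the Reef fleet's, so cooperation needs δ ≥ 36/41.

the Reef fleet; δ ≥ 36/41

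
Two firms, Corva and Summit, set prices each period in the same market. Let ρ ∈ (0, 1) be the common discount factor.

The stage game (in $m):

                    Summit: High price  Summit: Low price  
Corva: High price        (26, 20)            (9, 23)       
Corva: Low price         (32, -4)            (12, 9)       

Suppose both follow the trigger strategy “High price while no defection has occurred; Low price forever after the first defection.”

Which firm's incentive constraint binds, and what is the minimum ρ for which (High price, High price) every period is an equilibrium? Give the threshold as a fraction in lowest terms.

Corva; ρ ≥ 3/10

Corva's threshold: (32−26)/(32−12) = 3/10.
Summit's threshold: (23−20)/(23−9) = 3/14.
3/10 > 3/14, so Corva binds and ρ* = 3/10.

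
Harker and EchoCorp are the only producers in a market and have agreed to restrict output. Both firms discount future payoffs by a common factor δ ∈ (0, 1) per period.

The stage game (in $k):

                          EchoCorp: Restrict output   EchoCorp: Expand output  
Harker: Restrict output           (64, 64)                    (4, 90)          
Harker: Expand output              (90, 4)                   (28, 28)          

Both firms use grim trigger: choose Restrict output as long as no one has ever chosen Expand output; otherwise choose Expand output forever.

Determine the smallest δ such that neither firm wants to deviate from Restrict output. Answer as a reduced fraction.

64/(1−δ) ≥ 90 + 28δ/(1−δ)
64 ≥ 90 − 62δ
δ ≥ 26/62 = 13/31.

13/31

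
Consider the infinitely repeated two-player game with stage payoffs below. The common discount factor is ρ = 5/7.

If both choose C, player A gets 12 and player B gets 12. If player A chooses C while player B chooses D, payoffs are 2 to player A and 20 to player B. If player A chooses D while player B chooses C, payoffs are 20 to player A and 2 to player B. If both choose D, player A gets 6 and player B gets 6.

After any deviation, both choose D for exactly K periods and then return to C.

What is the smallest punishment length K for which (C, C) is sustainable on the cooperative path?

No profitable deviation requires (12−6)(ρ+…+ρ^K) ≥ 20−12, i.e. ρ+…+ρ^K ≥ 4/3 ≈ 1.3333.
With ρ = 5/7, the partial sums are K=1: 0.7143, K=2: 1.2245, K=3: 1.5889.
K = 3 is the first length at which the sum reaches 1.3333.

3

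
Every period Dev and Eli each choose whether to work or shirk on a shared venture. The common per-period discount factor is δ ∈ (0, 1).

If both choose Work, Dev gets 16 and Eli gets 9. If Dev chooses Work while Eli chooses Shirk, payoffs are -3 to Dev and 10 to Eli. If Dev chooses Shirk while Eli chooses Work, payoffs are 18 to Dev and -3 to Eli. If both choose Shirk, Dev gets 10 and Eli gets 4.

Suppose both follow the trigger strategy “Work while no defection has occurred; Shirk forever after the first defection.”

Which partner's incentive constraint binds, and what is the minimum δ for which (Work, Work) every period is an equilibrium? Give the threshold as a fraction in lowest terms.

Dev: cooperation gives 16 each period; deviation gives 18 once then 10 forever.
  16/(1−δ) ≥ 18 + 10δ/(1−δ) ⇒ δ ≥ 2/8 = 1/4.
Eli: cooperation gives 9 each period; deviation gives 10 once then 4 forever.
  δ ≥ 1/6.
Both must hold, so the binding constraint is Dev's: δ ≥ 1/4.

Dev; δ ≥ 1/4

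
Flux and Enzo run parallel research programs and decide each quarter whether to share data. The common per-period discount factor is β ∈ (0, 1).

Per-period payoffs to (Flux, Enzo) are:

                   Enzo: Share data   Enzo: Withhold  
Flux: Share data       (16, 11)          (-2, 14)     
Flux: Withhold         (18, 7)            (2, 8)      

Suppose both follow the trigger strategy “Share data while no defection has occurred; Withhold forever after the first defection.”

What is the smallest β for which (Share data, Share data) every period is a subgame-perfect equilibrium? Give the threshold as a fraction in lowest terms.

1/2

For Flux: deviation gain 18−16 = 2, per-period punishment loss 16−2 = 14. IC gives β ≥ 2/16 = 1/8.
For Enzo: gain 3, loss 3 per period, so β ≥ 3/6 = 1/2.
The tighter constraint is Enzo's, so cooperation needs β ≥ 1/2.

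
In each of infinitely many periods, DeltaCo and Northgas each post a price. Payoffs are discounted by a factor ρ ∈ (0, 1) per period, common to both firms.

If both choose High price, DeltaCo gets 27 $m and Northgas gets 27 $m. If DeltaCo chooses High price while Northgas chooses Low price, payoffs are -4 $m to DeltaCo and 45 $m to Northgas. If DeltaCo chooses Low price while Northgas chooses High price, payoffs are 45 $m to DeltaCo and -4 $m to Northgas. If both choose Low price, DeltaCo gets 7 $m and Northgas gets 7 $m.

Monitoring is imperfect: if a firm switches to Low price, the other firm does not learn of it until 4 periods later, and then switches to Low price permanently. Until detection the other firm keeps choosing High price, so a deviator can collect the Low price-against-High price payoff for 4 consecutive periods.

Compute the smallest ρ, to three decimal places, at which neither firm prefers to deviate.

0.830

Deviating for the 4 undetected periods gains 45−27 = 18 per period over cooperation, then loses 27−7 = 20 per period forever once punishment starts.
Gain: 18(1 + ρ + … + ρ^3); loss: 20·ρ^4/(1−ρ).
No profitable deviation ⇔ 18(1−ρ^4) ≤ 20·ρ^4, i.e. ρ^4 ≥ 18/(18+20) = 9/19.
Hence ρ ≥ (9/19)^(1/4) ≈ 0.830.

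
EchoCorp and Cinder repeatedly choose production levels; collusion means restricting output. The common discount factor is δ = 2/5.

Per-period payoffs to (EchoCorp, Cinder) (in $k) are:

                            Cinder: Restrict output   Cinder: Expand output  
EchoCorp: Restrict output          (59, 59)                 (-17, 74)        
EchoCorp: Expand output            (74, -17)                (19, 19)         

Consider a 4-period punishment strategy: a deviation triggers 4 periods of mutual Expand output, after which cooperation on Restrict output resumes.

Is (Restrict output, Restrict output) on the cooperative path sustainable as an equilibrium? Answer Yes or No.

A one-shot deviation gives 74 now, then 19 for 4 periods, then back to 59.
Gain from deviating: (74−59) today; loss: (59−19) in each of the next 4 periods.
No-deviation condition: (59−19)(δ+…+δ^4) ≥ 74−59, i.e. δ+…+δ^4 ≥ 3/8.
At δ = 2/5: δ+…+δ^4 = 0.6496 ≥ 0.3750.
So cooperation is sustainable.

Yes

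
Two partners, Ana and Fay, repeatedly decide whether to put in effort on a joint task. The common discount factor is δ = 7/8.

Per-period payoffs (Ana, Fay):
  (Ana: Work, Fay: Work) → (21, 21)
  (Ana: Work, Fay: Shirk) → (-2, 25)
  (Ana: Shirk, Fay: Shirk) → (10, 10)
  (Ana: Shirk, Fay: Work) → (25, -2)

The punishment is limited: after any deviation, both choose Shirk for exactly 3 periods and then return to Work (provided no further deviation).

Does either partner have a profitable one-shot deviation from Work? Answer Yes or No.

No

IC: δ+…+δ^3 ≥ (25−21)/(21−10) = 4/11.
At δ = 7/8: partial sum = 2.3105 ≥ 0.3636. Cooperation sustainable.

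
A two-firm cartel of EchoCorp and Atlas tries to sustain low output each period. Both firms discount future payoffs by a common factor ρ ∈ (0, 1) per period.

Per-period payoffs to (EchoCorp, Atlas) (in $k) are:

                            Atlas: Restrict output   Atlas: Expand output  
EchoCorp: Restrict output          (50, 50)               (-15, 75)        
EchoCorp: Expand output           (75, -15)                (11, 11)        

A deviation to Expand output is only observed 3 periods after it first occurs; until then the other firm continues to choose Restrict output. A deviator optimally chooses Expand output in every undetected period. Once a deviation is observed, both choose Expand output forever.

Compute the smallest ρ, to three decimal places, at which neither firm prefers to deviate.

0.731

The best deviation is to choose Expand output for all 3 undetected periods, earning 75 each, then 11 forever once detected.
Deviation value: 75(1−ρ^3)/(1−ρ) + 11ρ^3/(1−ρ); cooperation value: 50/(1−ρ).
IC: 50 ≥ 75(1−ρ^3) + 11ρ^3 = 75 − 64ρ^3.
So ρ^3 ≥ 25/64, giving ρ ≥ (25/64)^(1/3) ≈ 0.731.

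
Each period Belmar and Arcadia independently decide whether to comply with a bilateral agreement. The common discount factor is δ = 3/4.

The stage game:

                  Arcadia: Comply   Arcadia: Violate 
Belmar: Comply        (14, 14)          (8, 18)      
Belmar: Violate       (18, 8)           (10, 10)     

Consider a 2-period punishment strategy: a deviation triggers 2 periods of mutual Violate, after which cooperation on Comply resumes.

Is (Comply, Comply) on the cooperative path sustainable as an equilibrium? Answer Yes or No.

Yes

Comparing payoff streams over the 3 periods until play realigns: cooperate → 14(1+δ+…+δ^2); deviate → 18 + 10(δ+…+δ^2).
Cooperation is sustained iff (14−10)(δ+…+δ^2) ≥ 18−14.
δ+…+δ^2 = 3/4·(1−(3/4)^2)/(1−3/4) = 1.3125, and (18−14)/(14−10) = 1.0000.
1.3125 ≥ 1.0000, so cooperation is sustainable.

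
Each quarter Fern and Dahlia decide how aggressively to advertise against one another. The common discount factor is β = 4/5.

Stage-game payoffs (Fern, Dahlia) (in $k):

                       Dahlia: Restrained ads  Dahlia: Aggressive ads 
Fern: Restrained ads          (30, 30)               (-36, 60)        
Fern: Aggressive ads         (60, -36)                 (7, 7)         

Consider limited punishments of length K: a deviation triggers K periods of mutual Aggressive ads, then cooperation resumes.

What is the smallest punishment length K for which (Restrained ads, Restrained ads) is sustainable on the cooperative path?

IC: β(1−β^K)/(1−β) ≥ (60−30)/(30−7) = 30/23.
With β = 4/5: need 1 − β^K ≥ 30/23·(1−4/5)/(4/5), i.e. β^K ≤ 0.6739.
Since (4/5)^1 = 0.8000 and (4/5)^2 = 0.6400, the smallest such K is 2.

2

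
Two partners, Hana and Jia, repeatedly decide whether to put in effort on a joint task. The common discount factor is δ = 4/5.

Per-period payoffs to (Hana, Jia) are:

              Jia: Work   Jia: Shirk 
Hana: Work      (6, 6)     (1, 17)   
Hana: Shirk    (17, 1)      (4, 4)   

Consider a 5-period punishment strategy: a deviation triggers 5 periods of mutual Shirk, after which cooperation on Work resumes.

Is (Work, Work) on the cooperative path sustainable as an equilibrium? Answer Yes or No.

A one-shot deviation gives 17 now, then 4 for 5 periods, then back to 6.
Gain from deviating: (17−6) today; loss: (6−4) in each of the next 5 periods.
No-deviation condition: (6−4)(δ+…+δ^5) ≥ 17−6, i.e. δ+…+δ^5 ≥ 11/2.
At δ = 4/5: δ+…+δ^5 = 2.6893 < 5.5000.
So cooperation is not sustainable.

No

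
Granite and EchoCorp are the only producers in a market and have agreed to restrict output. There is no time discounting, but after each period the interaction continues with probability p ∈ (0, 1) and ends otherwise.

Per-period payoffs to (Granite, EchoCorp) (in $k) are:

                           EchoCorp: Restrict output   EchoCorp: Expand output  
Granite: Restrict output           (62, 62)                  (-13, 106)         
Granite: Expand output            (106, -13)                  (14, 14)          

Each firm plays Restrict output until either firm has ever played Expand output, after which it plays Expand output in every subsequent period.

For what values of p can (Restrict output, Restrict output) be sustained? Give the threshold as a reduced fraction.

11/23

Expected cooperation value is 62 + p·62 + p²·62 + … = 62/(1−p); deviation gives 106 + p·14/(1−p).
62 ≥ 106(1−p) + 14p ⇒ 92p ≥ 44 ⇒ p ≥ 44/92 = 11/23.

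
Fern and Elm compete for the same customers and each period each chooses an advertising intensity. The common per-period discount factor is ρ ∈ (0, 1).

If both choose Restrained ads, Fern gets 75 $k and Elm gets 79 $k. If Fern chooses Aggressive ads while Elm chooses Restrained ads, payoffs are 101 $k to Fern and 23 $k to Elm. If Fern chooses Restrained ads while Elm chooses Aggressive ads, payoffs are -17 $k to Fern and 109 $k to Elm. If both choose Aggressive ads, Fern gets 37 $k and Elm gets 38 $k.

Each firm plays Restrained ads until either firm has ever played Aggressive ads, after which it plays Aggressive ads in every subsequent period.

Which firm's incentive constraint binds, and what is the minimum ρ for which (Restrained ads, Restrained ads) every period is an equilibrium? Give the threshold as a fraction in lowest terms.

Fern's threshold: (101−75)/(101−37) = 13/32.
Elm's threshold: (109−79)/(109−38) = 30/71.
13/32 < 30/71, so Elm binds and ρ* = 30/71.

Elm; ρ ≥ 30/71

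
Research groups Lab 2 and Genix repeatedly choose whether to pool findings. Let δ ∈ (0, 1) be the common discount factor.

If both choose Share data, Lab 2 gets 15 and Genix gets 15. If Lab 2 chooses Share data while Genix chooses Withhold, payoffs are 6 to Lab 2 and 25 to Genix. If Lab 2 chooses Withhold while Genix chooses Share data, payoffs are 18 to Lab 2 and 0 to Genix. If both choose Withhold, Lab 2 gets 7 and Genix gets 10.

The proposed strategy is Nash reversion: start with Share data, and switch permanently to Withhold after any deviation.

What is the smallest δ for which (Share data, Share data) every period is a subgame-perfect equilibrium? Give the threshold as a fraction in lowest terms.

2/3

Lab 2's threshold: (18−15)/(18−7) = 3/11.
Genix's threshold: (25−15)/(25−10) = 2/3.
3/11 < 2/3, so Genix binds and δ* = 2/3.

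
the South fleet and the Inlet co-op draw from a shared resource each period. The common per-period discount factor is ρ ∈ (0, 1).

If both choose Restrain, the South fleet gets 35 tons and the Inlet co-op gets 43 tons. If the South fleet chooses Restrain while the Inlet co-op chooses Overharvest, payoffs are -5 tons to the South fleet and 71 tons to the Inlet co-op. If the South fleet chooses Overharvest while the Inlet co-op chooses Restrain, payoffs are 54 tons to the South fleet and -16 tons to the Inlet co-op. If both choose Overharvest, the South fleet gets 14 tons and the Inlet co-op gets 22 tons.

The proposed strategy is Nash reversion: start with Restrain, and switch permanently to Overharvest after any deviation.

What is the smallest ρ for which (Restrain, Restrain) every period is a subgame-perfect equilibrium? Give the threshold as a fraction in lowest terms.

4/7

For the South fleet: deviation gain 54−35 = 19, per-period punishment loss 35−14 = 21. IC gives ρ ≥ 19/40.
For the Inlet co-op: gain 28, loss 21 per period, so ρ ≥ 28/49 = 4/7.
The tighter constraint is the Inlet co-op's, so cooperation needs ρ ≥ 4/7.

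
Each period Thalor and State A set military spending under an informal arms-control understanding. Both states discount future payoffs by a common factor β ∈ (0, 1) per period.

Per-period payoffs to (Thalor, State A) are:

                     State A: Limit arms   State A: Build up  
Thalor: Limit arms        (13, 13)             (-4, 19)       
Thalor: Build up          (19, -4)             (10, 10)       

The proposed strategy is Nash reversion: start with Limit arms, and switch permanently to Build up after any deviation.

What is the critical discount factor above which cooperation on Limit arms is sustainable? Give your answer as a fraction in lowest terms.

13/(1−β) ≥ 19 + 10β/(1−β)
13 ≥ 19 − 9β
β ≥ 6/9 = 2/3.

2/3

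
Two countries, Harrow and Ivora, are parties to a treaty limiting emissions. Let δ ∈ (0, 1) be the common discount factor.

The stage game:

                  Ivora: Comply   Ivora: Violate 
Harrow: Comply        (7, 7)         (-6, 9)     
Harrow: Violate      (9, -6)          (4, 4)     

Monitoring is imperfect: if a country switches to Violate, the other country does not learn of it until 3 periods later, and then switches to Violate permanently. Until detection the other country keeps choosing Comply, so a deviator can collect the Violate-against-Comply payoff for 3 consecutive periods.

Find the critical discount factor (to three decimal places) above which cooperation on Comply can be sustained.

A deviator earns 9 for 3 periods, then 4 forever; cooperating earns 7 forever. Multiplying the IC by (1−δ):
7 ≥ 9(1−δ^3) + 4δ^3, so 5·δ^3 ≥ 2 and δ^3 ≥ 2/5.
δ ≥ (2/5)^(1/3) ≈ 0.737.

0.737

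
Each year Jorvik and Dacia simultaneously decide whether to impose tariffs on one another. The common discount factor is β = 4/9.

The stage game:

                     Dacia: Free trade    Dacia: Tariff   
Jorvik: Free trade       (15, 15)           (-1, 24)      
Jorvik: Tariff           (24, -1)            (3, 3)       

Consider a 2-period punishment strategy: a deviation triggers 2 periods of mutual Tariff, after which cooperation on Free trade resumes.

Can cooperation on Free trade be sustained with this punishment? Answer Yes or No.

A one-shot deviation gives 24 now, then 3 for 2 periods, then back to 15.
Gain from deviating: (24−15) today; loss: (15−3) in each of the next 2 periods.
No-deviation condition: (15−3)(β+…+β^2) ≥ 24−15, i.e. β+…+β^2 ≥ 3/4.
At β = 4/9: β+…+β^2 = 0.6420 < 0.7500.
So cooperation is not sustainable.

No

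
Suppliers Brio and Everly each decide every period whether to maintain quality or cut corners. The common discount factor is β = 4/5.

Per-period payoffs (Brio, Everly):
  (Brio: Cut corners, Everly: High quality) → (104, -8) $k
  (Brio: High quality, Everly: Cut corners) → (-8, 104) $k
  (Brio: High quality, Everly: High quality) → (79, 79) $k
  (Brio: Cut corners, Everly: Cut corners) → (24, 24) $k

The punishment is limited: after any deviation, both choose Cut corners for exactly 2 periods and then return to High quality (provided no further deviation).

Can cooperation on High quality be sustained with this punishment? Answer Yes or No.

A one-shot deviation gives 104 now, then 24 for 2 periods, then back to 79.
Gain from deviating: (104−79) today; loss: (79−24) in each of the next 2 periods.
No-deviation condition: (79−24)(β+…+β^2) ≥ 104−79, i.e. β+…+β^2 ≥ 5/11.
At β = 4/5: β+…+β^2 = 1.4400 ≥ 0.4545.
So cooperation is sustainable.

Yes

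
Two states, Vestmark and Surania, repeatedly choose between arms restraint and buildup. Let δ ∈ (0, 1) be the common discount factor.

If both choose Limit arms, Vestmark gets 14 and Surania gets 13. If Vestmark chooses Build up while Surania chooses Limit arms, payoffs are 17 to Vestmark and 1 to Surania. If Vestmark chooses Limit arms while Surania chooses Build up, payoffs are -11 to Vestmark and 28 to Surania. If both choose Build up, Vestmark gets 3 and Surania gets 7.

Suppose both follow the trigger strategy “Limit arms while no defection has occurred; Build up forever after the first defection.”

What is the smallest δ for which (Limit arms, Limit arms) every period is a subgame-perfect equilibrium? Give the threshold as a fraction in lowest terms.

5/7

Vestmark: cooperation gives 14 each period; deviation gives 17 once then 3 forever.
  14/(1−δ) ≥ 17 + 3δ/(1−δ) ⇒ δ ≥ 3/14.
Surania: cooperation gives 13 each period; deviation gives 28 once then 7 forever.
  δ ≥ 15/21 = 5/7.
Both must hold, so the binding constraint is Surania's: δ ≥ 5/7.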